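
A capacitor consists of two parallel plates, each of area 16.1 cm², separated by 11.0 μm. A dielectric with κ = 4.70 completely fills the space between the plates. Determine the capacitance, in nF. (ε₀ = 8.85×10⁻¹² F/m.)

A = 16.1 cm² = 1.61×10⁻³ m².
C = κε₀A/d = 4.70 × 8.85×10⁻¹² × 1.61×10⁻³ / 1.10×10⁻⁵ = 6.09×10⁻⁹ F.

6.09 nF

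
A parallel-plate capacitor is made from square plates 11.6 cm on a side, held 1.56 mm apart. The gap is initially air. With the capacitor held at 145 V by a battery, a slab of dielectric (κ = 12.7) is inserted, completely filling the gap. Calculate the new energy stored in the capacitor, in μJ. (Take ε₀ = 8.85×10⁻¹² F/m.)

A = (11.6 cm)² = 1.35×10⁻² m².
Initially C₁ = ε₀A/d = 8.85×10⁻¹² × 1.35×10⁻² / 1.56×10⁻³ = 7.63×10⁻¹¹ F.
U₁ = 8.02×10⁻⁷ J.
Battery connected ⇒ V is held fixed. C₂ = 12.7 C₁ and U = ½CV², so U₂/U₁ = C₂/C₁ = 12.7.
U₂ = 12.7 × 8.02×10⁻⁷ = 1.02×10⁻⁵ J.

U ≈ 10.2 μJ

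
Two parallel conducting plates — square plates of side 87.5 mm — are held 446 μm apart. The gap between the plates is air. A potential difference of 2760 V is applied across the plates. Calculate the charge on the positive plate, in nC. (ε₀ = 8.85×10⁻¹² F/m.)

A = (87.5 mm)² = 7.66×10⁻³ m².
C = ε₀A/d = 8.85×10⁻¹² × 7.66×10⁻³ / 4.46×10⁻⁴ = 1.52×10⁻¹⁰ F.
Q = CV = 1.52×10⁻¹⁰ × 2760 = 4.19×10⁻⁷ C.

419 nC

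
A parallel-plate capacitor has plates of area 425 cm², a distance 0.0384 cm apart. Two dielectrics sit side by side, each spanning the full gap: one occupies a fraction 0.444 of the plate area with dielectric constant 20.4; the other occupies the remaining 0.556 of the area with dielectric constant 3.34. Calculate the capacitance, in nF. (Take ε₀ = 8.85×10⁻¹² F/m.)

A = 425 cm² = 4.25×10⁻² m².
Side-by-side slabs ⇒ two capacitors in parallel, each spanning the full gap.
C₁ = κ₁ε₀A₁/d = 20.4 × 8.85×10⁻¹² × 1.89×10⁻² / 3.84×10⁻⁴ = 8.87×10⁻⁹ F.
C₂ = κ₂ε₀A₂/d = 3.34 × 8.85×10⁻¹² × 2.36×10⁻² / 3.84×10⁻⁴ = 1.82×10⁻⁹ F.
C = C₁ + C₂ = 1.07×10⁻⁸ F.

C ≈ 10.7 nF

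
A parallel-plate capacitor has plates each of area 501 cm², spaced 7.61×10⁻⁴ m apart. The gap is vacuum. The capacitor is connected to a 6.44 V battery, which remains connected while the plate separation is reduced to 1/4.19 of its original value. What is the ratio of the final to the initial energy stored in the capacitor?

U₂/U₁ ≈ 4.19

Battery connected ⇒ V is held fixed.
C₂ = 4.19 C₁ and U = ½CV², so U₂/U₁ = C₂/C₁ = 4.19.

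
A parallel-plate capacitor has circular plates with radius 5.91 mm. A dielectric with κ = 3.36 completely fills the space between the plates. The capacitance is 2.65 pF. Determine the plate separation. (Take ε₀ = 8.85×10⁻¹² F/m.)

d ≈ 1.23 mm

A = π(5.91 mm)² = 1.10×10⁻⁴ m².
d = κε₀A/C = 3.36 × 8.85×10⁻¹² × 1.10×10⁻⁴ / 2.65×10⁻¹² = 1.23×10⁻³ m.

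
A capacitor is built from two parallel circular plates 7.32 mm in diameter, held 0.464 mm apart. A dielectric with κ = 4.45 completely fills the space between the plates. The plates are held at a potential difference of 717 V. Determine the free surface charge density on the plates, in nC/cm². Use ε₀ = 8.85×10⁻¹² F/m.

A = π(7.32/2 mm)² = 4.21×10⁻⁵ m².
C = κε₀A/d = 4.45 × 8.85×10⁻¹² × 4.21×10⁻⁵ / 4.64×10⁻⁴ = 3.57×10⁻¹² F.
σ = Q/A = CV/A = 3.57×10⁻¹² × 717 / 4.21×10⁻⁵ = 6.09×10⁻⁵ C/m².

6.09 nC/cm²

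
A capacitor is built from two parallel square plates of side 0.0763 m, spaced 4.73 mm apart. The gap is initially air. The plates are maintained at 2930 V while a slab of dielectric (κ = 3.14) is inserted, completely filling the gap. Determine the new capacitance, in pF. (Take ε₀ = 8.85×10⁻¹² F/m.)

A = (0.0763 m)² = 5.82×10⁻³ m².
Initially C₁ = ε₀A/d = 8.85×10⁻¹² × 5.82×10⁻³ / 4.73×10⁻³ = 1.09×10⁻¹¹ F.
C = κε₀A/d scales with κ, so C₂/C₁ = κ = 3.14.
C₂ = 3.14 × 1.09×10⁻¹¹ = 3.42×10⁻¹¹ F.

C ≈ 34.2 pF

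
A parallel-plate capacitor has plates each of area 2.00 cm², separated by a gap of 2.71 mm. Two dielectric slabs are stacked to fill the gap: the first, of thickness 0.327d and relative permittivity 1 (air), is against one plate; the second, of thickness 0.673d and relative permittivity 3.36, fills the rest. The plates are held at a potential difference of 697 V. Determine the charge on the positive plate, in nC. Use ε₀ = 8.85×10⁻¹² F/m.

A = 2.00 cm² = 2.00×10⁻⁴ m².
Stacked slabs ⇒ two capacitors in series, each with the full plate area.
C₁ = κ₁ε₀A/d₁ = 1.00 × 8.85×10⁻¹² × 2.00×10⁻⁴ / 8.86×10⁻⁴ = 2.00×10⁻¹² F.
C₂ = κ₂ε₀A/d₂ = 3.36 × 8.85×10⁻¹² × 2.00×10⁻⁴ / 1.82×10⁻³ = 3.26×10⁻¹² F.
C = (1/C₁ + 1/C₂)⁻¹ = 1.24×10⁻¹² F.
Q = CV = 1.24×10⁻¹² × 697 = 8.63×10⁻¹⁰ C.

0.863 nC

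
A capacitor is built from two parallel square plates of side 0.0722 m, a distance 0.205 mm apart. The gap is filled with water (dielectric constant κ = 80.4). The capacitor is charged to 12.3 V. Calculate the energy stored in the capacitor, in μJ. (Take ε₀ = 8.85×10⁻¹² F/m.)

U ≈ 1.37 μJ

A = (0.0722 m)² = 5.21×10⁻³ m².
C = κε₀A/d = 80.4 × 8.85×10⁻¹² × 5.21×10⁻³ / 2.05×10⁻⁴ = 1.81×10⁻⁸ F.
U = ½CV² = ½ × 1.81×10⁻⁸ × (12.3)² = 1.37×10⁻⁶ J.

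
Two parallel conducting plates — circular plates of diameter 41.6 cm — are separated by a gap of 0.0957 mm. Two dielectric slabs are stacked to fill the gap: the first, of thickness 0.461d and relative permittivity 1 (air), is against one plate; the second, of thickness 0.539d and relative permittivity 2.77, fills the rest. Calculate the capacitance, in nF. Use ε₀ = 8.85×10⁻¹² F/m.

A = π(41.6/2 cm)² = 0.136 m².
Stacked slabs ⇒ two capacitors in series, each with the full plate area.
C₁ = κ₁ε₀A/d₁ = 1.00 × 8.85×10⁻¹² × 0.136 / 4.41×10⁻⁵ = 2.73×10⁻⁸ F.
C₂ = κ₂ε₀A/d₂ = 2.77 × 8.85×10⁻¹² × 0.136 / 5.16×10⁻⁵ = 6.46×10⁻⁸ F.
C = (1/C₁ + 1/C₂)⁻¹ = 1.92×10⁻⁸ F.

C ≈ 19.2 nF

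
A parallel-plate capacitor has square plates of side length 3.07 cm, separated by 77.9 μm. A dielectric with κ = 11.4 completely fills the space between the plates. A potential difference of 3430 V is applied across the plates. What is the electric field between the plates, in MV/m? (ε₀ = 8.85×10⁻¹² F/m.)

E = V/d = 3430 / 7.79×10⁻⁵ = 4.40×10⁷ V/m.

E ≈ 44.0 MV/m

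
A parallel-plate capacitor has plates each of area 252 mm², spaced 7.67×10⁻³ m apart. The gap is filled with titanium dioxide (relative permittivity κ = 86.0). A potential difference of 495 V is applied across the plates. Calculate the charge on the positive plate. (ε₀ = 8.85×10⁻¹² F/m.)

A = 252 mm² = 2.52×10⁻⁴ m².
C = κε₀A/d = 86.0 × 8.85×10⁻¹² × 2.52×10⁻⁴ / 7.67×10⁻³ = 2.50×10⁻¹¹ F.
Q = CV = 2.50×10⁻¹¹ × 495 = 1.24×10⁻⁸ C.

Q ≈ 12.4 nC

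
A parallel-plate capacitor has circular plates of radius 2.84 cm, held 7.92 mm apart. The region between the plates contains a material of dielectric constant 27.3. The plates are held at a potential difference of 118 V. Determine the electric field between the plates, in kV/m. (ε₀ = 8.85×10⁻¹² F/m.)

E ≈ 14.9 kV/m

E = V/d = 118 / 7.92×10⁻³ = 1.49×10⁴ V/m.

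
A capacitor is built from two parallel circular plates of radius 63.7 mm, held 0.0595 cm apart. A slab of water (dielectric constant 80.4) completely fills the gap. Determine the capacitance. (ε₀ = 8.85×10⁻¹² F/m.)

15.2 nF

A = π(63.7 mm)² = 1.27×10⁻² m².
C = κε₀A/d = 80.4 × 8.85×10⁻¹² × 1.27×10⁻² / 5.95×10⁻⁴ = 1.52×10⁻⁸ F.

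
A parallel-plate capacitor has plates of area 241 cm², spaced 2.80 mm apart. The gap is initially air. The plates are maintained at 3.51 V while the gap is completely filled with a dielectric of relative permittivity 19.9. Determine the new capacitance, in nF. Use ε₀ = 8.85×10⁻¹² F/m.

C ≈ 1.52 nF

A = 241 cm² = 2.41×10⁻² m².
Initially C₁ = ε₀A/d = 8.85×10⁻¹² × 2.41×10⁻² / 2.80×10⁻³ = 7.62×10⁻¹¹ F.
C = κε₀A/d scales with κ, so C₂/C₁ = κ = 19.9.
C₂ = 19.9 × 7.62×10⁻¹¹ = 1.52×10⁻⁹ F.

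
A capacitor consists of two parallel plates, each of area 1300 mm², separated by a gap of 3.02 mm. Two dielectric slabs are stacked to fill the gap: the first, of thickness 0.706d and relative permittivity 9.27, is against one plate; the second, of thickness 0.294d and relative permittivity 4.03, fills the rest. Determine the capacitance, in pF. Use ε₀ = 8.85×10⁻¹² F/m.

A = 1300 mm² = 1.30×10⁻³ m².
Stacked slabs ⇒ two capacitors in series, each with the full plate area.
C₁ = κ₁ε₀A/d₁ = 9.27 × 8.85×10⁻¹² × 1.30×10⁻³ / 2.13×10⁻³ = 5.00×10⁻¹¹ F.
C₂ = κ₂ε₀A/d₂ = 4.03 × 8.85×10⁻¹² × 1.30×10⁻³ / 8.88×10⁻⁴ = 5.22×10⁻¹¹ F.
C = (1/C₁ + 1/C₂)⁻¹ = 2.55×10⁻¹¹ F.

C ≈ 25.5 pF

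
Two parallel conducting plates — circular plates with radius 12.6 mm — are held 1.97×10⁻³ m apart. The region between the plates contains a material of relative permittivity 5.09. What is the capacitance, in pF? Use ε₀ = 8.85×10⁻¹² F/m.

C ≈ 11.4 pF

A = π(12.6 mm)² = 4.99×10⁻⁴ m².
C = κε₀A/d = 5.09 × 8.85×10⁻¹² × 4.99×10⁻⁴ / 1.97×10⁻³ = 1.14×10⁻¹¹ F.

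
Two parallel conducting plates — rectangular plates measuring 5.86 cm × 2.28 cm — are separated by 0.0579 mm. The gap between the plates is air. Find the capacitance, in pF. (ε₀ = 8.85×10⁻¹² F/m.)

C ≈ 204 pF

A = 5.86 × 2.28 cm² = 1.34×10⁻³ m².
C = ε₀A/d = 8.85×10⁻¹² × 1.34×10⁻³ / 5.79×10⁻⁵ = 2.04×10⁻¹⁰ F.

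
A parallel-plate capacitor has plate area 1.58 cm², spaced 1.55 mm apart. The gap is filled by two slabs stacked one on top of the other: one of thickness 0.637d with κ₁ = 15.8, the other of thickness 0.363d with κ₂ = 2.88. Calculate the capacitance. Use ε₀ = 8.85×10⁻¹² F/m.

A = 1.58 cm² = 1.58×10⁻⁴ m².
Stacked slabs ⇒ two capacitors in series, each with the full plate area.
C₁ = κ₁ε₀A/d₁ = 15.8 × 8.85×10⁻¹² × 1.58×10⁻⁴ / 9.87×10⁻⁴ = 2.24×10⁻¹¹ F.
C₂ = κ₂ε₀A/d₂ = 2.88 × 8.85×10⁻¹² × 1.58×10⁻⁴ / 5.63×10⁻⁴ = 7.16×10⁻¹² F.
C = (1/C₁ + 1/C₂)⁻¹ = 5.42×10⁻¹² F.

5.42 pF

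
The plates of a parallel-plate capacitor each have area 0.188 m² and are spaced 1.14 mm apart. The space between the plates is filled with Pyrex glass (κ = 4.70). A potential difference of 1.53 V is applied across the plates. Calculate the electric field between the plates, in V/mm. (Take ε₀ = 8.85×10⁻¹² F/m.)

E = V/d = 1.53 / 1.14×10⁻³ = 1.34×10³ V/m.

1.34 V/mm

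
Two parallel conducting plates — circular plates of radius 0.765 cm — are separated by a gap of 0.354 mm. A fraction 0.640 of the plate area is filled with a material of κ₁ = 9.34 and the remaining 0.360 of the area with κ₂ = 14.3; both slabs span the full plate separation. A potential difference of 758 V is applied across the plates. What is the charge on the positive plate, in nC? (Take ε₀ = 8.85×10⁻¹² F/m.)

38.8 nC

A = π(0.765 cm)² = 1.84×10⁻⁴ m².
Side-by-side slabs ⇒ two capacitors in parallel, each spanning the full gap.
C₁ = κ₁ε₀A₁/d = 9.34 × 8.85×10⁻¹² × 1.18×10⁻⁴ / 3.54×10⁻⁴ = 2.75×10⁻¹¹ F.
C₂ = κ₂ε₀A₂/d = 14.3 × 8.85×10⁻¹² × 6.62×10⁻⁵ / 3.54×10⁻⁴ = 2.37×10⁻¹¹ F.
C = C₁ + C₂ = 5.11×10⁻¹¹ F.
Q = CV = 5.11×10⁻¹¹ × 758 = 3.88×10⁻⁸ C.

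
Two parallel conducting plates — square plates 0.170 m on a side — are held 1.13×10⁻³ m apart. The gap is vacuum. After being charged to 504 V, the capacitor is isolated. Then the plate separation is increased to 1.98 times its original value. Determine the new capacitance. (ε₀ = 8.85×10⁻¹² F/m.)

A = (0.170 m)² = 2.89×10⁻² m².
Initially C₁ = ε₀A/d = 8.85×10⁻¹² × 2.89×10⁻² / 1.13×10⁻³ = 2.26×10⁻¹⁰ F.
C = ε₀A/d scales as 1/d, so C₂/C₁ = d₁/d₂ = 1/1.98 = 0.505.
C₂ = 0.505 × 2.26×10⁻¹⁰ = 1.14×10⁻¹⁰ F.

C ≈ 114 pF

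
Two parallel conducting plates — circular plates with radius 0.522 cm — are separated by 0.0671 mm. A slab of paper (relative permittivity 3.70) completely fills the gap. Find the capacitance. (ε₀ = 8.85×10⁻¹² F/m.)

A = π(0.522 cm)² = 8.56×10⁻⁵ m².
C = κε₀A/d = 3.70 × 8.85×10⁻¹² × 8.56×10⁻⁵ / 6.71×10⁻⁵ = 4.18×10⁻¹¹ F.

C ≈ 41.8 pF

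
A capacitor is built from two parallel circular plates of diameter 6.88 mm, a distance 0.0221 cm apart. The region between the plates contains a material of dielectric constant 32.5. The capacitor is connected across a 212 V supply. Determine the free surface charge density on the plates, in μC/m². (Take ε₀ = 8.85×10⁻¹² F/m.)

276 μC/m²

A = π(6.88/2 mm)² = 3.72×10⁻⁵ m².
C = κε₀A/d = 32.5 × 8.85×10⁻¹² × 3.72×10⁻⁵ / 2.21×10⁻⁴ = 4.84×10⁻¹¹ F.
σ = Q/A = CV/A = 4.84×10⁻¹¹ × 212 / 3.72×10⁻⁵ = 2.76×10⁻⁴ C/m².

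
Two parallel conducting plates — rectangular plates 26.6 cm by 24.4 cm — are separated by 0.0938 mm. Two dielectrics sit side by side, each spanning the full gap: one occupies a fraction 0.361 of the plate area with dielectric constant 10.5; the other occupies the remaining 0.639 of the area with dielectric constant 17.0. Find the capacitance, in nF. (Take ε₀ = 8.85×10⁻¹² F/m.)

89.7 nF

A = 26.6 × 24.4 cm² = 6.49×10⁻² m².
Side-by-side slabs ⇒ two capacitors in parallel, each spanning the full gap.
C₁ = κ₁ε₀A₁/d = 10.5 × 8.85×10⁻¹² × 2.34×10⁻² / 9.38×10⁻⁵ = 2.32×10⁻⁸ F.
C₂ = κ₂ε₀A₂/d = 17.0 × 8.85×10⁻¹² × 4.15×10⁻² / 9.38×10⁻⁵ = 6.65×10⁻⁸ F.
C = C₁ + C₂ = 8.97×10⁻⁸ F.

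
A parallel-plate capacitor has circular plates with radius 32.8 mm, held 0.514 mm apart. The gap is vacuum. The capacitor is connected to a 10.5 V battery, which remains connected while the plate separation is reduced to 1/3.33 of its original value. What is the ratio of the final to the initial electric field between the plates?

3.33

Battery connected ⇒ V is held fixed.
E = V/d, so E₂/E₁ = d₁/d₂ = 3.33.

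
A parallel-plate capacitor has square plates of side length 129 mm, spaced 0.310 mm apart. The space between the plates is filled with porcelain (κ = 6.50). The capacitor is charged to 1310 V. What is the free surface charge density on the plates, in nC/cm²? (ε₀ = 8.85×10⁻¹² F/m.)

σ ≈ 24.3 nC/cm²

A = (129 mm)² = 1.66×10⁻² m².
C = κε₀A/d = 6.50 × 8.85×10⁻¹² × 1.66×10⁻² / 3.10×10⁻⁴ = 3.09×10⁻⁹ F.
σ = Q/A = CV/A = 3.09×10⁻⁹ × 1310 / 1.66×10⁻² = 2.43×10⁻⁴ C/m².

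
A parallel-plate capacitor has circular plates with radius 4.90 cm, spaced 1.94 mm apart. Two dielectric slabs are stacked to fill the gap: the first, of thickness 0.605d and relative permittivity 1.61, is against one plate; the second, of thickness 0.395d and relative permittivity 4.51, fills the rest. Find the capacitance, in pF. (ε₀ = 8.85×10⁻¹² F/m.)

A = π(4.90 cm)² = 7.54×10⁻³ m².
Stacked slabs ⇒ two capacitors in series, each with the full plate area.
C₁ = κ₁ε₀A/d₁ = 1.61 × 8.85×10⁻¹² × 7.54×10⁻³ / 1.17×10⁻³ = 9.16×10⁻¹¹ F.
C₂ = κ₂ε₀A/d₂ = 4.51 × 8.85×10⁻¹² × 7.54×10⁻³ / 7.66×10⁻⁴ = 3.93×10⁻¹⁰ F.
C = (1/C₁ + 1/C₂)⁻¹ = 7.43×10⁻¹¹ F.

74.3 pF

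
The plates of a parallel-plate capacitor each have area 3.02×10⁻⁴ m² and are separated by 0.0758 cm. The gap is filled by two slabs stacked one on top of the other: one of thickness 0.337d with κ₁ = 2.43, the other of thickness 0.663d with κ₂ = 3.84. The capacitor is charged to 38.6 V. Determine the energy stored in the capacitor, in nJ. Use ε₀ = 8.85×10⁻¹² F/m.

8.44 nJ

Stacked slabs ⇒ two capacitors in series, each with the full plate area.
C₁ = κ₁ε₀A/d₁ = 2.43 × 8.85×10⁻¹² × 3.02×10⁻⁴ / 2.55×10⁻⁴ = 2.54×10⁻¹¹ F.
C₂ = κ₂ε₀A/d₂ = 3.84 × 8.85×10⁻¹² × 3.02×10⁻⁴ / 5.03×10⁻⁴ = 2.04×10⁻¹¹ F.
C = (1/C₁ + 1/C₂)⁻¹ = 1.13×10⁻¹¹ F.
U = ½CV² = ½ × 1.13×10⁻¹¹ × (38.6)² = 8.44×10⁻⁹ J.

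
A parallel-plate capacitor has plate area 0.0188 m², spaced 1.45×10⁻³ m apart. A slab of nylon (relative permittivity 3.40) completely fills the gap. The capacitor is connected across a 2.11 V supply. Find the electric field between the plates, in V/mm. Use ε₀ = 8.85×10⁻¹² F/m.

1.46 V/mm

E = V/d = 2.11 / 1.45×10⁻³ = 1.46×10³ V/m.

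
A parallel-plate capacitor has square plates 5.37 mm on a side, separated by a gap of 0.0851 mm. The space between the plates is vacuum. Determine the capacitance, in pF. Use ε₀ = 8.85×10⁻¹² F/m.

A = (5.37 mm)² = 2.88×10⁻⁵ m².
C = ε₀A/d = 8.85×10⁻¹² × 2.88×10⁻⁵ / 8.51×10⁻⁵ = 3.00×10⁻¹² F.

3.00 pF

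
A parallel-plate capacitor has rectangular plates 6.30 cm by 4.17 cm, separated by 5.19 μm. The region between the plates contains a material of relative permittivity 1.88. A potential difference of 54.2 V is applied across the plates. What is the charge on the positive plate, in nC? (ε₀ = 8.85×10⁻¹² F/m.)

A = 6.30 × 4.17 cm² = 2.63×10⁻³ m².
C = κε₀A/d = 1.88 × 8.85×10⁻¹² × 2.63×10⁻³ / 5.19×10⁻⁶ = 8.42×10⁻⁹ F.
Q = CV = 8.42×10⁻⁹ × 54.2 = 4.56×10⁻⁷ C.

Q ≈ 456 nC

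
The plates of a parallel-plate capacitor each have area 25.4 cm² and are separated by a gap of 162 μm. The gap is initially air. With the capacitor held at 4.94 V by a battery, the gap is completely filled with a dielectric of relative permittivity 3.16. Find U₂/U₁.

U₂/U₁ ≈ 3.16

Battery connected ⇒ V is held fixed.
C₂ = 3.16 C₁ and U = ½CV², so U₂/U₁ = C₂/C₁ = 3.16.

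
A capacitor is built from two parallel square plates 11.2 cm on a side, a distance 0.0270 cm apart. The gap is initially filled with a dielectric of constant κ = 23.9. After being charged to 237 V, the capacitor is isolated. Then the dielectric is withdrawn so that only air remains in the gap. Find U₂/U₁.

Isolated ⇒ Q is held fixed.
C₂ = 0.0418 C₁ and U = Q²/(2C), so U₂/U₁ = C₁/C₂ = 23.9.

23.9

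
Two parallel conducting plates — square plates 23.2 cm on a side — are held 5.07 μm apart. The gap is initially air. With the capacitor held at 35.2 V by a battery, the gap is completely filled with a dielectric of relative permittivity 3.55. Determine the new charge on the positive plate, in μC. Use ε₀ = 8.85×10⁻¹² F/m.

A = (23.2 cm)² = 5.38×10⁻² m².
Initially C₁ = ε₀A/d = 8.85×10⁻¹² × 5.38×10⁻² / 5.07×10⁻⁶ = 9.40×10⁻⁸ F.
Q₁ = 3.31×10⁻⁶ C.
Battery connected ⇒ V is held fixed. C₂ = 3.55 C₁ and Q = CV, so Q₂/Q₁ = C₂/C₁ = 3.55.
Q₂ = 3.55 × 3.31×10⁻⁶ = 1.17×10⁻⁵ C.

Q ≈ 11.7 μC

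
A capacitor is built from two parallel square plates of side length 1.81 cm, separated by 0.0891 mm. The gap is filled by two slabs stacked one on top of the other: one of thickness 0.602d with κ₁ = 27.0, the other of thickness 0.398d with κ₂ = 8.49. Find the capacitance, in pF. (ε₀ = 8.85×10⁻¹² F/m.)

A = (1.81 cm)² = 3.28×10⁻⁴ m².
Stacked slabs ⇒ two capacitors in series, each with the full plate area.
C₁ = κ₁ε₀A/d₁ = 27.0 × 8.85×10⁻¹² × 3.28×10⁻⁴ / 5.36×10⁻⁵ = 1.46×10⁻⁹ F.
C₂ = κ₂ε₀A/d₂ = 8.49 × 8.85×10⁻¹² × 3.28×10⁻⁴ / 3.55×10⁻⁵ = 6.94×10⁻¹⁰ F.
C = (1/C₁ + 1/C₂)⁻¹ = 4.70×10⁻¹⁰ F.

C ≈ 470 pF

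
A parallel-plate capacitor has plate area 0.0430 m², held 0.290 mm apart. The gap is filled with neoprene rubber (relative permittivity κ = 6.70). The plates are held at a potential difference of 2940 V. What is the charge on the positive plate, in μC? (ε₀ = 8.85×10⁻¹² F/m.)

C = κε₀A/d = 6.70 × 8.85×10⁻¹² × 4.30×10⁻² / 2.90×10⁻⁴ = 8.79×10⁻⁹ F.
Q = CV = 8.79×10⁻⁹ × 2940 = 2.58×10⁻⁵ C.

25.8 μC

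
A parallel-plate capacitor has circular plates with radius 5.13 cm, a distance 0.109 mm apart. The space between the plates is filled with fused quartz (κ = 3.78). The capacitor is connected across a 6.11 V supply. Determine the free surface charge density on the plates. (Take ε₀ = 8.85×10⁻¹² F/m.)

σ ≈ 1.88 μC/m²

A = π(5.13 cm)² = 8.27×10⁻³ m².
C = κε₀A/d = 3.78 × 8.85×10⁻¹² × 8.27×10⁻³ / 1.09×10⁻⁴ = 2.54×10⁻⁹ F.
σ = Q/A = CV/A = 2.54×10⁻⁹ × 6.11 / 8.27×10⁻³ = 1.88×10⁻⁶ C/m².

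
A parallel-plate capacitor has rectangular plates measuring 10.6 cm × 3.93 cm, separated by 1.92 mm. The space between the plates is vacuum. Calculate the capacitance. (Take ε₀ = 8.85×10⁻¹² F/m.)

C ≈ 19.2 pF

A = 10.6 × 3.93 cm² = 4.17×10⁻³ m².
C = ε₀A/d = 8.85×10⁻¹² × 4.17×10⁻³ / 1.92×10⁻³ = 1.92×10⁻¹¹ F.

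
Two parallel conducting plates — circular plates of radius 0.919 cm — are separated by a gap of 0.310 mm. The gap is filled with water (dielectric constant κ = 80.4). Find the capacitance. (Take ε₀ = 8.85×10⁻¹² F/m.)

0.609 nF

A = π(0.919 cm)² = 2.65×10⁻⁴ m².
C = κε₀A/d = 80.4 × 8.85×10⁻¹² × 2.65×10⁻⁴ / 3.10×10⁻⁴ = 6.09×10⁻¹⁰ F.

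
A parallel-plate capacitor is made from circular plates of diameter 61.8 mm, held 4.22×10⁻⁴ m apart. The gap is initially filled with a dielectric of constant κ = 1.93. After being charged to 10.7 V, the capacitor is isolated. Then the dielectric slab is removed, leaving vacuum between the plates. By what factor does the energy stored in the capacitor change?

U₂/U₁ ≈ 1.93

Isolated ⇒ Q is held fixed.
C₂ = 0.518 C₁ and U = Q²/(2C), so U₂/U₁ = C₁/C₂ = 1.93.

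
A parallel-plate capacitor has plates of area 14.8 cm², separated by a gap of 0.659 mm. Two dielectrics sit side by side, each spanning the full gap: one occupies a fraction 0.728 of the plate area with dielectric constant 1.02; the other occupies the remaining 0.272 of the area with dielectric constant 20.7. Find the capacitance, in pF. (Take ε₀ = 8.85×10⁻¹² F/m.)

A = 14.8 cm² = 1.48×10⁻³ m².
Side-by-side slabs ⇒ two capacitors in parallel, each spanning the full gap.
C₁ = κ₁ε₀A₁/d = 1.02 × 8.85×10⁻¹² × 1.08×10⁻³ / 6.59×10⁻⁴ = 1.48×10⁻¹¹ F.
C₂ = κ₂ε₀A₂/d = 20.7 × 8.85×10⁻¹² × 4.03×10⁻⁴ / 6.59×10⁻⁴ = 1.12×10⁻¹⁰ F.
C = C₁ + C₂ = 1.27×10⁻¹⁰ F.

127 pF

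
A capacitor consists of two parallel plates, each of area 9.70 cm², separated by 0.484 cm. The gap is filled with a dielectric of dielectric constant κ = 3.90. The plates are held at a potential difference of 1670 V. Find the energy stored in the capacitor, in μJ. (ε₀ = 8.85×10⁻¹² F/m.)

A = 9.70 cm² = 9.70×10⁻⁴ m².
C = κε₀A/d = 3.90 × 8.85×10⁻¹² × 9.70×10⁻⁴ / 4.84×10⁻³ = 6.92×10⁻¹² F.
U = ½CV² = ½ × 6.92×10⁻¹² × (1670)² = 9.65×10⁻⁶ J.

9.65 μJ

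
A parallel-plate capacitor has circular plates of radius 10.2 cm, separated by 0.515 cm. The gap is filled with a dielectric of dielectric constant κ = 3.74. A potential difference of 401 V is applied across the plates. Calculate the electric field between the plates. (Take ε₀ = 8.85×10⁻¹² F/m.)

E = V/d = 401 / 5.15×10⁻³ = 7.79×10⁴ V/m.

77.9 V/mm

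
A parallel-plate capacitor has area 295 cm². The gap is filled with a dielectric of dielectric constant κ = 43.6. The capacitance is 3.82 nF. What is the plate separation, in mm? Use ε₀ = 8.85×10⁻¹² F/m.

2.98 mm

A = 295 cm² = 2.95×10⁻² m².
d = κε₀A/C = 43.6 × 8.85×10⁻¹² × 2.95×10⁻² / 3.82×10⁻⁹ = 2.98×10⁻³ m.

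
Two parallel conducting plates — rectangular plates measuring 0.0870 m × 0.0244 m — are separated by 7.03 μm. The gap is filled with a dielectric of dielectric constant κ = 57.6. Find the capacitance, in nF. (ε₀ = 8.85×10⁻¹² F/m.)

C ≈ 154 nF

A = 0.0870 × 0.0244 m² = 2.12×10⁻³ m².
C = κε₀A/d = 57.6 × 8.85×10⁻¹² × 2.12×10⁻³ / 7.03×10⁻⁶ = 1.54×10⁻⁷ F.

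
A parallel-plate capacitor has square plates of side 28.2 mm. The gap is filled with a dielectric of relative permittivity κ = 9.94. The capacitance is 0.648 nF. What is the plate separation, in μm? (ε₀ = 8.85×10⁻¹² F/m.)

108 μm

A = (28.2 mm)² = 7.95×10⁻⁴ m².
d = κε₀A/C = 9.94 × 8.85×10⁻¹² × 7.95×10⁻⁴ / 6.48×10⁻¹⁰ = 1.08×10⁻⁴ m.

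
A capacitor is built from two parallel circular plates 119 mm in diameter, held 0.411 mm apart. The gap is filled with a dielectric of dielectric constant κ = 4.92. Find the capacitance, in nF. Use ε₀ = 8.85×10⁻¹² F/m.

1.18 nF

A = π(119/2 mm)² = 1.11×10⁻² m².
C = κε₀A/d = 4.92 × 8.85×10⁻¹² × 1.11×10⁻² / 4.11×10⁻⁴ = 1.18×10⁻⁹ F.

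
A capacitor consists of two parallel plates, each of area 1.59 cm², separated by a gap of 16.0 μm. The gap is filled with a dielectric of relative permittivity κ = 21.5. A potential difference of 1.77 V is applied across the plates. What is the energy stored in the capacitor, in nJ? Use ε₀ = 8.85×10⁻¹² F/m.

2.96 nJ

A = 1.59 cm² = 1.59×10⁻⁴ m².
C = κε₀A/d = 21.5 × 8.85×10⁻¹² × 1.59×10⁻⁴ / 1.60×10⁻⁵ = 1.89×10⁻⁹ F.
U = ½CV² = ½ × 1.89×10⁻⁹ × (1.77)² = 2.96×10⁻⁹ J.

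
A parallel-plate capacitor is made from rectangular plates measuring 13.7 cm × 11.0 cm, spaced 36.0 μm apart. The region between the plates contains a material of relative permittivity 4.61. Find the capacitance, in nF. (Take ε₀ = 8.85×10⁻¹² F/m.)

17.1 nF

A = 13.7 × 11.0 cm² = 1.51×10⁻² m².
C = κε₀A/d = 4.61 × 8.85×10⁻¹² × 1.51×10⁻² / 3.60×10⁻⁵ = 1.71×10⁻⁸ F.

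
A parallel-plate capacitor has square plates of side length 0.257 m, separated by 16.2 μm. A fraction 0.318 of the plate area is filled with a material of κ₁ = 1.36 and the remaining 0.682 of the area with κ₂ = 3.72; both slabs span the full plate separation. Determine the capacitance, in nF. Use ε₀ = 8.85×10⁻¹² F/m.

107 nF

A = (0.257 m)² = 6.60×10⁻² m².
Side-by-side slabs ⇒ two capacitors in parallel, each spanning the full gap.
C₁ = κ₁ε₀A₁/d = 1.36 × 8.85×10⁻¹² × 2.10×10⁻² / 1.62×10⁻⁵ = 1.56×10⁻⁸ F.
C₂ = κ₂ε₀A₂/d = 3.72 × 8.85×10⁻¹² × 4.50×10⁻² / 1.62×10⁻⁵ = 9.15×10⁻⁸ F.
C = C₁ + C₂ = 1.07×10⁻⁷ F.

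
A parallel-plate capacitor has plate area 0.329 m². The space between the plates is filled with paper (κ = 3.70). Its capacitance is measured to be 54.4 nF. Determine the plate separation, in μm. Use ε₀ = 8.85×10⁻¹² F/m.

198 μm

d = κε₀A/C = 3.70 × 8.85×10⁻¹² × 0.329 / 5.44×10⁻⁸ = 1.98×10⁻⁴ m.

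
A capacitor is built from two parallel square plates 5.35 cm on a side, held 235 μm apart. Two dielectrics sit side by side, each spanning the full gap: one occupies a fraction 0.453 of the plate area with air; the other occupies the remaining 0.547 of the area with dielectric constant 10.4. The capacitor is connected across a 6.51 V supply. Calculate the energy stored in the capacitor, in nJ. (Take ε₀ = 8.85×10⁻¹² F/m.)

14.0 nJ

A = (5.35 cm)² = 2.86×10⁻³ m².
Side-by-side slabs ⇒ two capacitors in parallel, each spanning the full gap.
C₁ = κ₁ε₀A₁/d = 1.00 × 8.85×10⁻¹² × 1.30×10⁻³ / 2.35×10⁻⁴ = 4.88×10⁻¹¹ F.
C₂ = κ₂ε₀A₂/d = 10.4 × 8.85×10⁻¹² × 1.57×10⁻³ / 2.35×10⁻⁴ = 6.13×10⁻¹⁰ F.
C = C₁ + C₂ = 6.62×10⁻¹⁰ F.
U = ½CV² = ½ × 6.62×10⁻¹⁰ × (6.51)² = 1.40×10⁻⁸ J.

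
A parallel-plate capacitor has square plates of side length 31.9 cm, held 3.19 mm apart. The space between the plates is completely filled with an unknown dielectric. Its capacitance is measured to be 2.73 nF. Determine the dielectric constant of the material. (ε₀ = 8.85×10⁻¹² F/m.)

A = (31.9 cm)² = 0.102 m².
κ = Cd/(ε₀A) = 2.73×10⁻⁹ × 3.19×10⁻³ / (8.85×10⁻¹² × 0.102) = 9.67.

κ ≈ 9.67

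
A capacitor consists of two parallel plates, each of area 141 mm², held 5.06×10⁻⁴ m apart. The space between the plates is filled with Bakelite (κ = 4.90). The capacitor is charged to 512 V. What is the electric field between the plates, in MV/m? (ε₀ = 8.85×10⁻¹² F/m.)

E = V/d = 512 / 5.06×10⁻⁴ = 1.01×10⁶ V/m.

1.01 MV/m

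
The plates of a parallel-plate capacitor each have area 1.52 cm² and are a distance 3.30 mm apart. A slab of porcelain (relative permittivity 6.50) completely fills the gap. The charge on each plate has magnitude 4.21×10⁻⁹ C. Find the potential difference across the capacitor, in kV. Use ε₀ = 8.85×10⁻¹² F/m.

V ≈ 1.59 kV

A = 1.52 cm² = 1.52×10⁻⁴ m².
C = κε₀A/d = 6.50 × 8.85×10⁻¹² × 1.52×10⁻⁴ / 3.30×10⁻³ = 2.65×10⁻¹² F.
V = Q/C = 4.21×10⁻⁹ / 2.65×10⁻¹² = 1.59×10³ V.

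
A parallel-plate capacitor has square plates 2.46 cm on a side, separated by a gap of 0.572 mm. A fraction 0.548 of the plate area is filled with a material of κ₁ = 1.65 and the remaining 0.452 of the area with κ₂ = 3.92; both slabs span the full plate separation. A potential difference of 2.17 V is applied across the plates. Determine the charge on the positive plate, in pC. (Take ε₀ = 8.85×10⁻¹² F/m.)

A = (2.46 cm)² = 6.05×10⁻⁴ m².
Side-by-side slabs ⇒ two capacitors in parallel, each spanning the full gap.
C₁ = κ₁ε₀A₁/d = 1.65 × 8.85×10⁻¹² × 3.32×10⁻⁴ / 5.72×10⁻⁴ = 8.47×10⁻¹² F.
C₂ = κ₂ε₀A₂/d = 3.92 × 8.85×10⁻¹² × 2.74×10⁻⁴ / 5.72×10⁻⁴ = 1.66×10⁻¹¹ F.
C = C₁ + C₂ = 2.51×10⁻¹¹ F.
Q = CV = 2.51×10⁻¹¹ × 2.17 = 5.44×10⁻¹¹ C.

54.4 pC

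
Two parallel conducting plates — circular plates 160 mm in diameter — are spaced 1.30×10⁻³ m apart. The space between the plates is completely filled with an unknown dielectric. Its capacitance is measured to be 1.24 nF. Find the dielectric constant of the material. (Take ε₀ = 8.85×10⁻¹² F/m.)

A = π(160/2 mm)² = 2.01×10⁻² m².
κ = Cd/(ε₀A) = 1.24×10⁻⁹ × 1.30×10⁻³ / (8.85×10⁻¹² × 2.01×10⁻²) = 9.06.

9.06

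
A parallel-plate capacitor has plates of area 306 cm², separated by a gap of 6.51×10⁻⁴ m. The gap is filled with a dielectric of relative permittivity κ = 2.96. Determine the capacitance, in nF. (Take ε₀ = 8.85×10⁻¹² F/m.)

A = 306 cm² = 3.06×10⁻² m².
C = κε₀A/d = 2.96 × 8.85×10⁻¹² × 3.06×10⁻² / 6.51×10⁻⁴ = 1.23×10⁻⁹ F.

1.23 nF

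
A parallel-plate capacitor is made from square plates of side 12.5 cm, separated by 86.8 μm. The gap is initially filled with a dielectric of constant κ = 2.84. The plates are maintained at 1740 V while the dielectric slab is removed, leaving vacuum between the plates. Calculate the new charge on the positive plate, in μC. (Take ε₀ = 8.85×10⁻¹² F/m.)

A = (12.5 cm)² = 1.56×10⁻² m².
Initially C₁ = κε₀A/d = 2.84 × 8.85×10⁻¹² × 1.56×10⁻² / 8.68×10⁻⁵ = 4.52×10⁻⁹ F.
Q₁ = 7.87×10⁻⁶ C.
Battery connected ⇒ V is held fixed. C₂ = 0.352 C₁ and Q = CV, so Q₂/Q₁ = C₂/C₁ = 0.352.
Q₂ = 0.352 × 7.87×10⁻⁶ = 2.77×10⁻⁶ C.

Q ≈ 2.77 μC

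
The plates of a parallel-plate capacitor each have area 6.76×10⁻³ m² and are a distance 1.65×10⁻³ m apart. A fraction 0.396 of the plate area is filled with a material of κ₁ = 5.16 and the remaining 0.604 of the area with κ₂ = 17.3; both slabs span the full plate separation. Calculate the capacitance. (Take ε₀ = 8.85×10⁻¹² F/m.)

453 pF

Side-by-side slabs ⇒ two capacitors in parallel, each spanning the full gap.
C₁ = κ₁ε₀A₁/d = 5.16 × 8.85×10⁻¹² × 2.68×10⁻³ / 1.65×10⁻³ = 7.41×10⁻¹¹ F.
C₂ = κ₂ε₀A₂/d = 17.3 × 8.85×10⁻¹² × 4.08×10⁻³ / 1.65×10⁻³ = 3.79×10⁻¹⁰ F.
C = C₁ + C₂ = 4.53×10⁻¹⁰ F.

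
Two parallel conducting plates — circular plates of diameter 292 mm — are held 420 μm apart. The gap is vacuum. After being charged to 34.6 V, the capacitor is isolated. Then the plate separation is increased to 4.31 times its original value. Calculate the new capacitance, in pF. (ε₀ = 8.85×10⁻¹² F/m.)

C ≈ 327 pF

A = π(292/2 mm)² = 6.70×10⁻² m².
Initially C₁ = ε₀A/d = 8.85×10⁻¹² × 6.70×10⁻² / 4.20×10⁻⁴ = 1.41×10⁻⁹ F.
C = ε₀A/d scales as 1/d, so C₂/C₁ = d₁/d₂ = 1/4.31 = 0.232.
C₂ = 0.232 × 1.41×10⁻⁹ = 3.27×10⁻¹⁰ F.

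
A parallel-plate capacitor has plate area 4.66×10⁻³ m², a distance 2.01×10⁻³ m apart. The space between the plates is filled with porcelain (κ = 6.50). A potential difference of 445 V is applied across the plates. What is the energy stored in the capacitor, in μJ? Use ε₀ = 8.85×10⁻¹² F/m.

U ≈ 13.2 μJ

C = κε₀A/d = 6.50 × 8.85×10⁻¹² × 4.66×10⁻³ / 2.01×10⁻³ = 1.33×10⁻¹⁰ F.
U = ½CV² = ½ × 1.33×10⁻¹⁰ × (445)² = 1.32×10⁻⁵ J.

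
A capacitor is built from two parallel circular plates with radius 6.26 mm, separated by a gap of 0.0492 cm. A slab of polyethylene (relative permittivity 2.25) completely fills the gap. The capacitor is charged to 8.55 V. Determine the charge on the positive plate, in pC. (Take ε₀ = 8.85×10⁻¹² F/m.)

A = π(6.26 mm)² = 1.23×10⁻⁴ m².
C = κε₀A/d = 2.25 × 8.85×10⁻¹² × 1.23×10⁻⁴ / 4.92×10⁻⁴ = 4.98×10⁻¹² F.
Q = CV = 4.98×10⁻¹² × 8.55 = 4.26×10⁻¹¹ C.

42.6 pC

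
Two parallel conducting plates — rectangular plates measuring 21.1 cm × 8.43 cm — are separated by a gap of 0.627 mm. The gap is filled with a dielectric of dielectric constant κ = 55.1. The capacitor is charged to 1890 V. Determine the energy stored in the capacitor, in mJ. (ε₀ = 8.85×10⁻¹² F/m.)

A = 21.1 × 8.43 cm² = 1.78×10⁻² m².
C = κε₀A/d = 55.1 × 8.85×10⁻¹² × 1.78×10⁻² / 6.27×10⁻⁴ = 1.38×10⁻⁸ F.
U = ½CV² = ½ × 1.38×10⁻⁸ × (1890)² = 2.47×10⁻² J.

U ≈ 24.7 mJ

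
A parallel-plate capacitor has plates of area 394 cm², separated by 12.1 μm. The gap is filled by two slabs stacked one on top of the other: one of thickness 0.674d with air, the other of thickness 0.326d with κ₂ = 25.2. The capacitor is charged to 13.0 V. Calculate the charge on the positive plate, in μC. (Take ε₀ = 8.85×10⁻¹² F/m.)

A = 394 cm² = 3.94×10⁻² m².
Stacked slabs ⇒ two capacitors in series, each with the full plate area.
C₁ = κ₁ε₀A/d₁ = 1.00 × 8.85×10⁻¹² × 3.94×10⁻² / 8.16×10⁻⁶ = 4.28×10⁻⁸ F.
C₂ = κ₂ε₀A/d₂ = 25.2 × 8.85×10⁻¹² × 3.94×10⁻² / 3.94×10⁻⁶ = 2.23×10⁻⁶ F.
C = (1/C₁ + 1/C₂)⁻¹ = 4.20×10⁻⁸ F.
Q = CV = 4.20×10⁻⁸ × 13.0 = 5.45×10⁻⁷ C.

0.545 μC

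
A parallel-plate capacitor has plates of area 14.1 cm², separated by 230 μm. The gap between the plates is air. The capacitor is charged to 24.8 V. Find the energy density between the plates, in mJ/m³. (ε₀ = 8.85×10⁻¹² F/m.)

E = V/d = 24.8 / 2.30×10⁻⁴ = 1.08×10⁵ V/m.
u = ½ε₀E² = ½ × 8.85×10⁻¹² × (1.08×10⁵)² = 5.14×10⁻² J/m³.

51.4 mJ/m³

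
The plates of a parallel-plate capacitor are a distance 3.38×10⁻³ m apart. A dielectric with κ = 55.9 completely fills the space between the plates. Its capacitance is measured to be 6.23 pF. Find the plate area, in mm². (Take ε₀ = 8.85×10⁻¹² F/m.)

42.6 mm²

A = Cd/(κε₀) = 6.23×10⁻¹² × 3.38×10⁻³ / (55.9 × 8.85×10⁻¹²) = 4.26×10⁻⁵ m².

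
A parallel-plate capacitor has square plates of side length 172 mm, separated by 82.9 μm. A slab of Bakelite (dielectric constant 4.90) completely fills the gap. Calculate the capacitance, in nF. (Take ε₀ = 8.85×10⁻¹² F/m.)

A = (172 mm)² = 2.96×10⁻² m².
C = κε₀A/d = 4.90 × 8.85×10⁻¹² × 2.96×10⁻² / 8.29×10⁻⁵ = 1.55×10⁻⁸ F.

C ≈ 15.5 nF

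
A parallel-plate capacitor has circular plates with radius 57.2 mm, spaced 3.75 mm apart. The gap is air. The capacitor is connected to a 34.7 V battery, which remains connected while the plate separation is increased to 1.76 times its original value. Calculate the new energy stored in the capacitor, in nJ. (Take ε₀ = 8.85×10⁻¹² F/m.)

U ≈ 8.30 nJ

A = π(57.2 mm)² = 1.03×10⁻² m².
Initially C₁ = ε₀A/d = 8.85×10⁻¹² × 1.03×10⁻² / 3.75×10⁻³ = 2.43×10⁻¹¹ F.
U₁ = 1.46×10⁻⁸ J.
Battery connected ⇒ V is held fixed. C₂ = 0.568 C₁ and U = ½CV², so U₂/U₁ = C₂/C₁ = 0.568.
U₂ = 0.568 × 1.46×10⁻⁸ = 8.30×10⁻⁹ J.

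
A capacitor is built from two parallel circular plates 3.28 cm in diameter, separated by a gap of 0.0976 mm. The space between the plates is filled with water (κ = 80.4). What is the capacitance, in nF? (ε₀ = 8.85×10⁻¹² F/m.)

C ≈ 6.16 nF

A = π(3.28/2 cm)² = 8.45×10⁻⁴ m².
C = κε₀A/d = 80.4 × 8.85×10⁻¹² × 8.45×10⁻⁴ / 9.76×10⁻⁵ = 6.16×10⁻⁹ F.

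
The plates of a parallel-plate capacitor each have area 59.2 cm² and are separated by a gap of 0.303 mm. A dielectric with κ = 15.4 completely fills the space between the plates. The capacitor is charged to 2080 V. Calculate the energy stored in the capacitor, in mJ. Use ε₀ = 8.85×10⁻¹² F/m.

A = 59.2 cm² = 5.92×10⁻³ m².
C = κε₀A/d = 15.4 × 8.85×10⁻¹² × 5.92×10⁻³ / 3.03×10⁻⁴ = 2.66×10⁻⁹ F.
U = ½CV² = ½ × 2.66×10⁻⁹ × (2080)² = 5.76×10⁻³ J.

5.76 mJ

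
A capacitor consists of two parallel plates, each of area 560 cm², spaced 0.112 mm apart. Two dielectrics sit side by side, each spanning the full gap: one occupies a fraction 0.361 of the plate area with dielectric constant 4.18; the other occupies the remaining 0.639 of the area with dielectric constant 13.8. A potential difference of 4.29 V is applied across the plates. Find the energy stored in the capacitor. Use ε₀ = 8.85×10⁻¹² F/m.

U ≈ 421 nJ

A = 560 cm² = 5.60×10⁻² m².
Side-by-side slabs ⇒ two capacitors in parallel, each spanning the full gap.
C₁ = κ₁ε₀A₁/d = 4.18 × 8.85×10⁻¹² × 2.02×10⁻² / 1.12×10⁻⁴ = 6.68×10⁻⁹ F.
C₂ = κ₂ε₀A₂/d = 13.8 × 8.85×10⁻¹² × 3.58×10⁻² / 1.12×10⁻⁴ = 3.90×10⁻⁸ F.
C = C₁ + C₂ = 4.57×10⁻⁸ F.
U = ½CV² = ½ × 4.57×10⁻⁸ × (4.29)² = 4.21×10⁻⁷ J.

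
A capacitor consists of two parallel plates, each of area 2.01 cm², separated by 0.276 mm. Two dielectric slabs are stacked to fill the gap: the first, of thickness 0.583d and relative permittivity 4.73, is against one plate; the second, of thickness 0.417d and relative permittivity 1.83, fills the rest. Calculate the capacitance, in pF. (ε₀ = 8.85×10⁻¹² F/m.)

C ≈ 18.4 pF

A = 2.01 cm² = 2.01×10⁻⁴ m².
Stacked slabs ⇒ two capacitors in series, each with the full plate area.
C₁ = κ₁ε₀A/d₁ = 4.73 × 8.85×10⁻¹² × 2.01×10⁻⁴ / 1.61×10⁻⁴ = 5.23×10⁻¹¹ F.
C₂ = κ₂ε₀A/d₂ = 1.83 × 8.85×10⁻¹² × 2.01×10⁻⁴ / 1.15×10⁻⁴ = 2.83×10⁻¹¹ F.
C = (1/C₁ + 1/C₂)⁻¹ = 1.84×10⁻¹¹ F.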